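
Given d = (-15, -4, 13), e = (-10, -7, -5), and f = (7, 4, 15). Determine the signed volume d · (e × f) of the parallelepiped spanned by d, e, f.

932

e × f:
i: (-7)·15 - (-5)·4 = -105 - (-20) = -85
j: (-5)·7 - (-10)·15 = -35 - (-150) = 115
k: (-10)·4 - (-7)·7 = -40 - (-49) = 9
e × f = (-85, 115, 9)
d · (e × f) = (-15)·(-85) + (-4)·115 + 13·9 = 1275 - 460 + 117 = 932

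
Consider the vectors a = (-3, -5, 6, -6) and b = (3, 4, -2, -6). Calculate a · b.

a · b = (-3)·3 + (-5)·4 + 6·(-2) + (-6)·(-6) = -9 - 20 - 12 + 36 = -5

-5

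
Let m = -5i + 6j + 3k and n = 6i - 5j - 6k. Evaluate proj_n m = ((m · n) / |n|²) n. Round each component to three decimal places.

(-4.825, 4.021, 4.825)

m · n = (-5)·6 + 6·(-5) + 3·(-6) = -30 - 30 - 18 = -78
|n|² = 36 + 25 + 36 = 97
proj_n m = (-78/97) · (6, -5, -6) ≈ (-4.825, 4.021, 4.825)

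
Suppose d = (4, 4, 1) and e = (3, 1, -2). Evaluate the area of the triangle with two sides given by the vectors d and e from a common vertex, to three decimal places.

8.155

i: 4·(-2) - 1·1 = -8 - 1 = -9
j: 1·3 - 4·(-2) = 3 - (-8) = 11
k: 4·1 - 4·3 = 4 - 12 = -8
d × e = (-9, 11, -8)
|d × e| = √((-9)² + 11² + (-8)²) = √266 ≈ 16.3095
area = ½ · 16.3095 ≈ 8.155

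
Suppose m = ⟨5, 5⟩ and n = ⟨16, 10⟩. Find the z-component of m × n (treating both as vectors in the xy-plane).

-30

5·10 - 5·16 = 50 - 80 = -30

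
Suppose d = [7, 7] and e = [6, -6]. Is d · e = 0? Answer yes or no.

yes

d · e = 7·6 + 7·(-6) = 42 - 42 = 0
Zero, so the vectors are orthogonal.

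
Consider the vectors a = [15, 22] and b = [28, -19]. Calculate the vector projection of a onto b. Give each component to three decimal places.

(0.049, -0.033)

a · b = 15·28 + 22·(-19) = 420 - 418 = 2
|b|² = 784 + 361 = 1145
proj_b a = (2/1145) · (28, -19) ≈ (0.049, -0.033)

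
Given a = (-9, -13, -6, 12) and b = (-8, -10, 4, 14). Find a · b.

a · b = (-9)·(-8) + (-13)·(-10) + (-6)·4 + 12·14 = 72 + 130 - 24 + 168 = 346

346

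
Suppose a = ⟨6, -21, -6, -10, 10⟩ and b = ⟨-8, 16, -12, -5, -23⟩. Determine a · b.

a · b = 6·(-8) + (-21)·16 + (-6)·(-12) + (-10)·(-5) + 10·(-23) = -48 - 336 + 72 + 50 - 230 = -492

-492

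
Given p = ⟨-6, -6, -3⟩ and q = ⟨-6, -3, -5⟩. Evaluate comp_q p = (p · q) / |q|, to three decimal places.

8.247

p · q = (-6)·(-6) + (-6)·(-3) + (-3)·(-5) = 36 + 18 + 15 = 69
|q| = √(36 + 9 + 25) = √70 ≈ 8.3666
comp_q p = 69 / √70 ≈ 8.247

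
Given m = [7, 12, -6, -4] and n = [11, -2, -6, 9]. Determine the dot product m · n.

53

m · n = 7·11 + 12·(-2) + (-6)·(-6) + (-4)·9 = 77 - 24 + 36 - 36 = 53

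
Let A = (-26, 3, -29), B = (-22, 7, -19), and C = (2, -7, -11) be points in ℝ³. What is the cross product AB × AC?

(172, 208, -152)

AB = (4, 4, 10)
AC = (28, -10, 18)
i: 4·18 - 10·(-10) = 72 - (-100) = 172
j: 10·28 - 4·18 = 280 - 72 = 208
k: 4·(-10) - 4·28 = -40 - 112 = -152
AB × AC = (172, 208, -152)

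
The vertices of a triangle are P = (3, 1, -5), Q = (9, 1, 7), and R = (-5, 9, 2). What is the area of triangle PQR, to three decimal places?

PQ = (6, 0, 12),  PR = (-8, 8, 7)
i: 0·7 - 12·8 = 0 - 96 = -96
j: 12·(-8) - 6·7 = -96 - 42 = -138
k: 6·8 - 0·(-8) = 48 - 0 = 48
PQ × PR = (-96, -138, 48)
|PQ × PR| = √30564 ≈ 174.8256
area = ½ · 174.8256 ≈ 87.413

87.413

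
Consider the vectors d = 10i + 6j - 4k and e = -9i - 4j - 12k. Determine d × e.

(-88, 156, 14)

i: 6·(-12) - (-4)·(-4) = -72 - 16 = -88
j: (-4)·(-9) - 10·(-12) = 36 - (-120) = 156
k: 10·(-4) - 6·(-9) = -40 - (-54) = 14
d × e = (-88, 156, 14)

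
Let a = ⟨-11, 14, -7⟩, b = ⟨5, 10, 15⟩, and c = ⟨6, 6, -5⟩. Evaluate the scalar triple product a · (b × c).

3360

b × c:
i: 10·(-5) - 15·6 = -50 - 90 = -140
j: 15·6 - 5·(-5) = 90 - (-25) = 115
k: 5·6 - 10·6 = 30 - 60 = -30
b × c = (-140, 115, -30)
a · (b × c) = (-11)·(-140) + 14·115 + (-7)·(-30) = 1540 + 1610 + 210 = 3360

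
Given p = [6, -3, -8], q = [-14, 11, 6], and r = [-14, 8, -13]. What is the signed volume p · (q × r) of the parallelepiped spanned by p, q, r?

q × r:
i: 11·(-13) - 6·8 = -143 - 48 = -191
j: 6·(-14) - (-14)·(-13) = -84 - 182 = -266
k: (-14)·8 - 11·(-14) = -112 - (-154) = 42
q × r = (-191, -266, 42)
p · (q × r) = 6·(-191) + (-3)·(-266) + (-8)·42 = -1146 + 798 - 336 = -684

-684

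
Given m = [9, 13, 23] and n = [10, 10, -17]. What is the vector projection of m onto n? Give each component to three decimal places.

(-3.497, -3.497, 5.945)

m · n = 9·10 + 13·10 + 23·(-17) = 90 + 130 - 391 = -171
|n|² = 100 + 100 + 289 = 489
proj_n m = (-171/489) · (10, 10, -17) ≈ (-3.497, -3.497, 5.945)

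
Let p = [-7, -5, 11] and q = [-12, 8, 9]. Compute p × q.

i: (-5)·9 - 11·8 = -45 - 88 = -133
j: 11·(-12) - (-7)·9 = -132 - (-63) = -69
k: (-7)·8 - (-5)·(-12) = -56 - 60 = -116
p × q = (-133, -69, -116)

(-133, -69, -116)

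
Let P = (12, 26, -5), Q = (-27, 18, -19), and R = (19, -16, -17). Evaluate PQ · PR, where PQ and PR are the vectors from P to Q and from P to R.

231

PQ = Q − P = (-39, -8, -14)
PR = R − P = (7, -42, -12)
PQ · PR = (-39)·7 + (-8)·(-42) + (-14)·(-12) = -273 + 336 + 168 = 231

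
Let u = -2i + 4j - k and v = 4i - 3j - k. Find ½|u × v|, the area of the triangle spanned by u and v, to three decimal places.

6.801

i: 4·(-1) - (-1)·(-3) = -4 - 3 = -7
j: (-1)·4 - (-2)·(-1) = -4 - 2 = -6
k: (-2)·(-3) - 4·4 = 6 - 16 = -10
u × v = (-7, -6, -10)
|u × v| = √((-7)² + (-6)² + (-10)²) = √185 ≈ 13.6015
area = ½ · 13.6015 ≈ 6.801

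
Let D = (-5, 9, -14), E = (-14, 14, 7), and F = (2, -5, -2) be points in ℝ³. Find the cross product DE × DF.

DE = (-9, 5, 21)
DF = (7, -14, 12)
i: 5·12 - 21·(-14) = 60 - (-294) = 354
j: 21·7 - (-9)·12 = 147 - (-108) = 255
k: (-9)·(-14) - 5·7 = 126 - 35 = 91
DE × DF = (354, 255, 91)

(354, 255, 91)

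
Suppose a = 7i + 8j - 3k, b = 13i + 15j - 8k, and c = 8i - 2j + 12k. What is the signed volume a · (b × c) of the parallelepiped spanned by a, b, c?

b × c:
i: 15·12 - (-8)·(-2) = 180 - 16 = 164
j: (-8)·8 - 13·12 = -64 - 156 = -220
k: 13·(-2) - 15·8 = -26 - 120 = -146
b × c = (164, -220, -146)
a · (b × c) = 7·164 + 8·(-220) + (-3)·(-146) = 1148 - 1760 + 438 = -174

-174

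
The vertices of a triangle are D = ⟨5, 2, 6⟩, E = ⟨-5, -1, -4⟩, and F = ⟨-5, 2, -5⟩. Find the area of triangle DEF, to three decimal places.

22.853

DE = (-10, -3, -10),  DF = (-10, 0, -11)
i: (-3)·(-11) - (-10)·0 = 33 - 0 = 33
j: (-10)·(-10) - (-10)·(-11) = 100 - 110 = -10
k: (-10)·0 - (-3)·(-10) = 0 - 30 = -30
DE × DF = (33, -10, -30)
|DE × DF| = √2089 ≈ 45.7056
area = ½ · 45.7056 ≈ 22.853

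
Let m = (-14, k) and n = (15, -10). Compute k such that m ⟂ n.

m · n = (-14)·15 + k·(-10) = -210 - 10k
Set equal to 0: -10k = 210, so k = -21.

-21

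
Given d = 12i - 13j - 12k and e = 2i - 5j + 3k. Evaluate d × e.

i: (-13)·3 - (-12)·(-5) = -39 - 60 = -99
j: (-12)·2 - 12·3 = -24 - 36 = -60
k: 12·(-5) - (-13)·2 = -60 - (-26) = -34
d × e = (-99, -60, -34)

(-99, -60, -34)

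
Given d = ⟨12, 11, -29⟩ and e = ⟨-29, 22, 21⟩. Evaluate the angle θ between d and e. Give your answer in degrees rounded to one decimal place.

120.8

d · e = 12·(-29) + 11·22 + (-29)·21 = -348 + 242 - 609 = -715
|d|² = 144 + 121 + 841 = 1106,  |d| = √1106 ≈ 33.256578
|e|² = 841 + 484 + 441 = 1766,  |e| = √1766 ≈ 42.023803
cos θ = -715 / (33.256578 · 42.023803) ≈ -0.51160
θ = arccos(-0.51160) ≈ 120.8°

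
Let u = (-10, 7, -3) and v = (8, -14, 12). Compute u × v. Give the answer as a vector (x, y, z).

i: 7·12 - (-3)·(-14) = 84 - 42 = 42
j: (-3)·8 - (-10)·12 = -24 - (-120) = 96
k: (-10)·(-14) - 7·8 = 140 - 56 = 84
u × v = (42, 96, 84)

(42, 96, 84)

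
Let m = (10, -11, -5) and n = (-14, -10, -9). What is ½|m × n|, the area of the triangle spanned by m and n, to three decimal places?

152.083

i: (-11)·(-9) - (-5)·(-10) = 99 - 50 = 49
j: (-5)·(-14) - 10·(-9) = 70 - (-90) = 160
k: 10·(-10) - (-11)·(-14) = -100 - 154 = -254
m × n = (49, 160, -254)
|m × n| = √(49² + 160² + (-254)²) = √92517 ≈ 304.1661
area = ½ · 304.1661 ≈ 152.083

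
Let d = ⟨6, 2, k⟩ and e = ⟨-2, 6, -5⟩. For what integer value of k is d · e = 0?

0

d · e = 6·(-2) + 2·6 + k·(-5) = 0 - 5k
Set equal to 0: -5k = 0, so k = 0.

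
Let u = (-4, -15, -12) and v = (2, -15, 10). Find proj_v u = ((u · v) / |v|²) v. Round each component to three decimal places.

(0.590, -4.422, 2.948)

u · v = (-4)·2 + (-15)·(-15) + (-12)·10 = -8 + 225 - 120 = 97
|v|² = 4 + 225 + 100 = 329
proj_v u = (97/329) · (2, -15, 10) ≈ (0.590, -4.422, 2.948)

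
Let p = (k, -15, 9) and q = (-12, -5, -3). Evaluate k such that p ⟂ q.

p · q = k·(-12) + (-15)·(-5) + 9·(-3) = 48 - 12k
Set equal to 0: -12k = -48, so k = 4.

4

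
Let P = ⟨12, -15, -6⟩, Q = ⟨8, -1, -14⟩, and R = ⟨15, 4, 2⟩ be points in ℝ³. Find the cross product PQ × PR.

PQ = (-4, 14, -8)
PR = (3, 19, 8)
i: 14·8 - (-8)·19 = 112 - (-152) = 264
j: (-8)·3 - (-4)·8 = -24 - (-32) = 8
k: (-4)·19 - 14·3 = -76 - 42 = -118
PQ × PR = (264, 8, -118)

(264, 8, -118)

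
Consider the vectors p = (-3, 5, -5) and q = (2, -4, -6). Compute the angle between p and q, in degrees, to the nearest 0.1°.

p · q = (-3)·2 + 5·(-4) + (-5)·(-6) = -6 - 20 + 30 = 4
|p|² = 9 + 25 + 25 = 59,  |p| = √59 ≈ 7.681146
|q|² = 4 + 16 + 36 = 56,  |q| = √56 ≈ 7.483315
cos θ = 4 / (7.681146 · 7.483315) ≈ 0.06959
θ = arccos(0.06959) ≈ 86.0°

86.0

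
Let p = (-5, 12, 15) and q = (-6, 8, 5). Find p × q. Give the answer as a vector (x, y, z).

(-60, -65, 32)

i: 12·5 - 15·8 = 60 - 120 = -60
j: 15·(-6) - (-5)·5 = -90 - (-25) = -65
k: (-5)·8 - 12·(-6) = -40 - (-72) = 32
p × q = (-60, -65, 32)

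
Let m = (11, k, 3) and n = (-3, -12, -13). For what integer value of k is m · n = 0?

-6

m · n = 11·(-3) + k·(-12) + 3·(-13) = -72 - 12k
Set equal to 0: -12k = 72, so k = -6.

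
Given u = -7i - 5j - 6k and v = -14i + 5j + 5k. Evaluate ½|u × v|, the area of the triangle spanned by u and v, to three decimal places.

79.390

i: (-5)·5 - (-6)·5 = -25 - (-30) = 5
j: (-6)·(-14) - (-7)·5 = 84 - (-35) = 119
k: (-7)·5 - (-5)·(-14) = -35 - 70 = -105
u × v = (5, 119, -105)
|u × v| = √(5² + 119² + (-105)²) = √25211 ≈ 158.7797
area = ½ · 158.7797 ≈ 79.390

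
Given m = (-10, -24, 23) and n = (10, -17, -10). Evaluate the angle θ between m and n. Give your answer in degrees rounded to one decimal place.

m · n = (-10)·10 + (-24)·(-17) + 23·(-10) = -100 + 408 - 230 = 78
|m|² = 100 + 576 + 529 = 1205,  |m| = √1205 ≈ 34.713110
|n|² = 100 + 289 + 100 = 489,  |n| = √489 ≈ 22.113344
cos θ = 78 / (34.713110 · 22.113344) ≈ 0.10161
θ = arccos(0.10161) ≈ 84.2°

84.2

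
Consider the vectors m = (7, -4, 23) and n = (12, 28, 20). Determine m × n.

i: (-4)·20 - 23·28 = -80 - 644 = -724
j: 23·12 - 7·20 = 276 - 140 = 136
k: 7·28 - (-4)·12 = 196 - (-48) = 244
m × n = (-724, 136, 244)

(-724, 136, 244)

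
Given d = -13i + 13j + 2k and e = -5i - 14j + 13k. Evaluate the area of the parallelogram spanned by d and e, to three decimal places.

i: 13·13 - 2·(-14) = 169 - (-28) = 197
j: 2·(-5) - (-13)·13 = -10 - (-169) = 159
k: (-13)·(-14) - 13·(-5) = 182 - (-65) = 247
d × e = (197, 159, 247)
|d × e| = √(197² + 159² + 247²) = √125099 ≈ 353.6934

353.693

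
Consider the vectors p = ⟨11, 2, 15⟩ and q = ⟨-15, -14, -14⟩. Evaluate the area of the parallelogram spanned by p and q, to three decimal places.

i: 2·(-14) - 15·(-14) = -28 - (-210) = 182
j: 15·(-15) - 11·(-14) = -225 - (-154) = -71
k: 11·(-14) - 2·(-15) = -154 - (-30) = -124
p × q = (182, -71, -124)
|p × q| = √(182² + (-71)² + (-124)²) = √53541 ≈ 231.3893

231.389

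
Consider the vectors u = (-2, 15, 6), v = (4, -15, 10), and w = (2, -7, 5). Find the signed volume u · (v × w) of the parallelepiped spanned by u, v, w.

22

v × w:
i: (-15)·5 - 10·(-7) = -75 - (-70) = -5
j: 10·2 - 4·5 = 20 - 20 = 0
k: 4·(-7) - (-15)·2 = -28 - (-30) = 2
v × w = (-5, 0, 2)
u · (v × w) = (-2)·(-5) + 15·0 + 6·2 = 10 + 0 + 12 = 22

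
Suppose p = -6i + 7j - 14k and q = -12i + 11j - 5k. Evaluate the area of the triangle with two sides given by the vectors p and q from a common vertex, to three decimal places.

91.555

i: 7·(-5) - (-14)·11 = -35 - (-154) = 119
j: (-14)·(-12) - (-6)·(-5) = 168 - 30 = 138
k: (-6)·11 - 7·(-12) = -66 - (-84) = 18
p × q = (119, 138, 18)
|p × q| = √(119² + 138² + 18²) = √33529 ≈ 183.1093
area = ½ · 183.1093 ≈ 91.555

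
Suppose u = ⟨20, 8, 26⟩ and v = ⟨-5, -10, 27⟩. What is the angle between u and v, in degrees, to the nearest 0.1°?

58.1

u · v = 20·(-5) + 8·(-10) + 26·27 = -100 - 80 + 702 = 522
|u|² = 400 + 64 + 676 = 1140,  |u| = √1140 ≈ 33.763886
|v|² = 25 + 100 + 729 = 854,  |v| = √854 ≈ 29.223278
cos θ = 522 / (33.763886 · 29.223278) ≈ 0.52904
θ = arccos(0.52904) ≈ 58.1°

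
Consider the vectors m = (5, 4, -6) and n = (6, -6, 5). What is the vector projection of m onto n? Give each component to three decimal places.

(-1.485, 1.485, -1.237)

m · n = 5·6 + 4·(-6) + (-6)·5 = 30 - 24 - 30 = -24
|n|² = 36 + 36 + 25 = 97
proj_n m = (-24/97) · (6, -6, 5) ≈ (-1.485, 1.485, -1.237)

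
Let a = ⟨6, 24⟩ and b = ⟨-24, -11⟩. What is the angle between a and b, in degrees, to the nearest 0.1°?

a · b = 6·(-24) + 24·(-11) = -144 - 264 = -408
|a|² = 36 + 576 = 612,  |a| = √612 ≈ 24.738634
|b|² = 576 + 121 = 697,  |b| = √697 ≈ 26.400758
cos θ = -408 / (24.738634 · 26.400758) ≈ -0.62470
θ = arccos(-0.62470) ≈ 128.7°

128.7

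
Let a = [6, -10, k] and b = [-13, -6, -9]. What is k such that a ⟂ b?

a · b = 6·(-13) + (-10)·(-6) + k·(-9) = -18 - 9k
Set equal to 0: -9k = 18, so k = -2.

-2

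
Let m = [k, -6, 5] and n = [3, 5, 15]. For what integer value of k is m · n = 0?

m · n = k·3 + (-6)·5 + 5·15 = 45 + 3k
Set equal to 0: 3k = -45, so k = -15.

-15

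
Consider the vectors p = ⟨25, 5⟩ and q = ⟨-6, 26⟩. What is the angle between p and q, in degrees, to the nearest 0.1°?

91.7

p · q = 25·(-6) + 5·26 = -150 + 130 = -20
|p|² = 625 + 25 = 650,  |p| = √650 ≈ 25.495098
|q|² = 36 + 676 = 712,  |q| = √712 ≈ 26.683328
cos θ = -20 / (25.495098 · 26.683328) ≈ -0.02940
θ = arccos(-0.02940) ≈ 91.7°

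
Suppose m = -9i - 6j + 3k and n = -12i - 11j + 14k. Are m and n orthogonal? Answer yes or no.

m · n = (-9)·(-12) + (-6)·(-11) + 3·14 = 108 + 66 + 42 = 216
Nonzero, so the vectors are not orthogonal.

no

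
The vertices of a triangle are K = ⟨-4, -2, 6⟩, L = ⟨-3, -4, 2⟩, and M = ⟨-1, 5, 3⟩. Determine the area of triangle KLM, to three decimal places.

18.748

KL = (1, -2, -4),  KM = (3, 7, -3)
i: (-2)·(-3) - (-4)·7 = 6 - (-28) = 34
j: (-4)·3 - 1·(-3) = -12 - (-3) = -9
k: 1·7 - (-2)·3 = 7 - (-6) = 13
KL × KM = (34, -9, 13)
|KL × KM| = √1406 ≈ 37.4967
area = ½ · 37.4967 ≈ 18.748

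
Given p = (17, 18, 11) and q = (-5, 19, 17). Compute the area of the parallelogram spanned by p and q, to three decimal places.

i: 18·17 - 11·19 = 306 - 209 = 97
j: 11·(-5) - 17·17 = -55 - 289 = -344
k: 17·19 - 18·(-5) = 323 - (-90) = 413
p × q = (97, -344, 413)
|p × q| = √(97² + (-344)² + 413²) = √298314 ≈ 546.1813

546.181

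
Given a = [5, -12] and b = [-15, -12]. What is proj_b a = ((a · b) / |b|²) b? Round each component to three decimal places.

(-2.805, -2.244)

a · b = 5·(-15) + (-12)·(-12) = -75 + 144 = 69
|b|² = 225 + 144 = 369
proj_b a = (69/369) · (-15, -12) ≈ (-2.805, -2.244)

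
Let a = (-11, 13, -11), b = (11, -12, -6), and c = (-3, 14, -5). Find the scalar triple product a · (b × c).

-1933

b × c:
i: (-12)·(-5) - (-6)·14 = 60 - (-84) = 144
j: (-6)·(-3) - 11·(-5) = 18 - (-55) = 73
k: 11·14 - (-12)·(-3) = 154 - 36 = 118
b × c = (144, 73, 118)
a · (b × c) = (-11)·144 + 13·73 + (-11)·118 = -1584 + 949 - 1298 = -1933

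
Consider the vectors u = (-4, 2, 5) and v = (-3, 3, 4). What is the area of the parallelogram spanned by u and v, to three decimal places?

i: 2·4 - 5·3 = 8 - 15 = -7
j: 5·(-3) - (-4)·4 = -15 - (-16) = 1
k: (-4)·3 - 2·(-3) = -12 - (-6) = -6
u × v = (-7, 1, -6)
|u × v| = √((-7)² + 1² + (-6)²) = √86 ≈ 9.2736

9.274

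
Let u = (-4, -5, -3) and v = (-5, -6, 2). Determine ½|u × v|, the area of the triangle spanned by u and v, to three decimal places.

18.125

i: (-5)·2 - (-3)·(-6) = -10 - 18 = -28
j: (-3)·(-5) - (-4)·2 = 15 - (-8) = 23
k: (-4)·(-6) - (-5)·(-5) = 24 - 25 = -1
u × v = (-28, 23, -1)
|u × v| = √((-28)² + 23² + (-1)²) = √1314 ≈ 36.2491
area = ½ · 36.2491 ≈ 18.125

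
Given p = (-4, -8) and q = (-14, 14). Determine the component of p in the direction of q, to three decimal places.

p · q = (-4)·(-14) + (-8)·14 = 56 - 112 = -56
|q| = √(196 + 196) = √392 ≈ 19.7990
comp_q p = -56 / √392 ≈ -2.828

-2.828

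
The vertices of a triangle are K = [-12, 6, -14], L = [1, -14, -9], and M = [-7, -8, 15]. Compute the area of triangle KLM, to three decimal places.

312.541

KL = (13, -20, 5),  KM = (5, -14, 29)
i: (-20)·29 - 5·(-14) = -580 - (-70) = -510
j: 5·5 - 13·29 = 25 - 377 = -352
k: 13·(-14) - (-20)·5 = -182 - (-100) = -82
KL × KM = (-510, -352, -82)
|KL × KM| = √390728 ≈ 625.0824
area = ½ · 625.0824 ≈ 312.541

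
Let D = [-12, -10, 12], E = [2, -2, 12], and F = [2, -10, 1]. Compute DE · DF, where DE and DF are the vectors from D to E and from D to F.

196

DE = E − D = (14, 8, 0)
DF = F − D = (14, 0, -11)
DE · DF = 14·14 + 8·0 + 0·(-11) = 196 + 0 + 0 = 196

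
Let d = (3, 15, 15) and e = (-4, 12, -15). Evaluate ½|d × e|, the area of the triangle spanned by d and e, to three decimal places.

208.246

i: 15·(-15) - 15·12 = -225 - 180 = -405
j: 15·(-4) - 3·(-15) = -60 - (-45) = -15
k: 3·12 - 15·(-4) = 36 - (-60) = 96
d × e = (-405, -15, 96)
|d × e| = √((-405)² + (-15)² + 96²) = √173466 ≈ 416.4925
area = ½ · 416.4925 ≈ 208.246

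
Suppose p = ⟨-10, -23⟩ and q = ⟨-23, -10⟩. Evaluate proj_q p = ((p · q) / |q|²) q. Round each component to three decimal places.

(-16.820, -7.313)

p · q = (-10)·(-23) + (-23)·(-10) = 230 + 230 = 460
|q|² = 529 + 100 = 629
proj_q p = (460/629) · (-23, -10) ≈ (-16.820, -7.313)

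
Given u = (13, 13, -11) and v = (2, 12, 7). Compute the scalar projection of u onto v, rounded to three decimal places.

u · v = 13·2 + 13·12 + (-11)·7 = 26 + 156 - 77 = 105
|v| = √(4 + 144 + 49) = √197 ≈ 14.0357
comp_v u = 105 / √197 ≈ 7.481

7.481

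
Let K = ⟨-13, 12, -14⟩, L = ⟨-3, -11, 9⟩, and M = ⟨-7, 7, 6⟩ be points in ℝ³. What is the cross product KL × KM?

(-345, -62, 88)

KL = (10, -23, 23)
KM = (6, -5, 20)
i: (-23)·20 - 23·(-5) = -460 - (-115) = -345
j: 23·6 - 10·20 = 138 - 200 = -62
k: 10·(-5) - (-23)·6 = -50 - (-138) = 88
KL × KM = (-345, -62, 88)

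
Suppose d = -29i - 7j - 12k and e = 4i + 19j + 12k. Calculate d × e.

(144, 300, -523)

i: (-7)·12 - (-12)·19 = -84 - (-228) = 144
j: (-12)·4 - (-29)·12 = -48 - (-348) = 300
k: (-29)·19 - (-7)·4 = -551 - (-28) = -523
d × e = (144, 300, -523)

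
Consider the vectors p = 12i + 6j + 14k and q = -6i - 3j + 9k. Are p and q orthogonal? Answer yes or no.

p · q = 12·(-6) + 6·(-3) + 14·9 = -72 - 18 + 126 = 36
Nonzero, so the vectors are not orthogonal.

no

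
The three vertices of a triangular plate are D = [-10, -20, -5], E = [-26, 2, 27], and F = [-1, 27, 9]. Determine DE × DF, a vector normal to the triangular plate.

(-1196, 512, -950)

DE = (-16, 22, 32)
DF = (9, 47, 14)
i: 22·14 - 32·47 = 308 - 1504 = -1196
j: 32·9 - (-16)·14 = 288 - (-224) = 512
k: (-16)·47 - 22·9 = -752 - 198 = -950
DE × DF = (-1196, 512, -950)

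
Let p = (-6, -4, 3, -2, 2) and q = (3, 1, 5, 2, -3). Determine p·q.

p · q = (-6)·3 + (-4)·1 + 3·5 + (-2)·2 + 2·(-3) = -18 - 4 + 15 - 4 - 6 = -17

-17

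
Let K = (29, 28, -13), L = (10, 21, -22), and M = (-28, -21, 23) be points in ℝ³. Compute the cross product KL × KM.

(-693, 1197, 532)

KL = (-19, -7, -9)
KM = (-57, -49, 36)
i: (-7)·36 - (-9)·(-49) = -252 - 441 = -693
j: (-9)·(-57) - (-19)·36 = 513 - (-684) = 1197
k: (-19)·(-49) - (-7)·(-57) = 931 - 399 = 532
KL × KM = (-693, 1197, 532)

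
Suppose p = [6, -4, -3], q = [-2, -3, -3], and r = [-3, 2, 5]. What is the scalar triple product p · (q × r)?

q × r:
i: (-3)·5 - (-3)·2 = -15 - (-6) = -9
j: (-3)·(-3) - (-2)·5 = 9 - (-10) = 19
k: (-2)·2 - (-3)·(-3) = -4 - 9 = -13
q × r = (-9, 19, -13)
p · (q × r) = 6·(-9) + (-4)·19 + (-3)·(-13) = -54 - 76 + 39 = -91

-91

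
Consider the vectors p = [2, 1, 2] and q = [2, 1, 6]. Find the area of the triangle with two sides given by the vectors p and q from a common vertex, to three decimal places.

4.472

i: 1·6 - 2·1 = 6 - 2 = 4
j: 2·2 - 2·6 = 4 - 12 = -8
k: 2·1 - 1·2 = 2 - 2 = 0
p × q = (4, -8, 0)
|p × q| = √(4² + (-8)² + 0²) = √80 ≈ 8.9443
area = ½ · 8.9443 ≈ 4.472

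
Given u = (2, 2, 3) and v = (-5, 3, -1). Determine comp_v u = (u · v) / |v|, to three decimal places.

-1.183

u · v = 2·(-5) + 2·3 + 3·(-1) = -10 + 6 - 3 = -7
|v| = √(25 + 9 + 1) = √35 ≈ 5.9161
comp_v u = -7 / √35 ≈ -1.183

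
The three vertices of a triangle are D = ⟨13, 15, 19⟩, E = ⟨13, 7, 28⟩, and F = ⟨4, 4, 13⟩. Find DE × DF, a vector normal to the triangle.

DE = (0, -8, 9)
DF = (-9, -11, -6)
i: (-8)·(-6) - 9·(-11) = 48 - (-99) = 147
j: 9·(-9) - 0·(-6) = -81 - 0 = -81
k: 0·(-11) - (-8)·(-9) = 0 - 72 = -72
DE × DF = (147, -81, -72)

(147, -81, -72)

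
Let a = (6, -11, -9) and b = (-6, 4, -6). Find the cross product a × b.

(102, 90, -42)

i: (-11)·(-6) - (-9)·4 = 66 - (-36) = 102
j: (-9)·(-6) - 6·(-6) = 54 - (-36) = 90
k: 6·4 - (-11)·(-6) = 24 - 66 = -42
a × b = (102, 90, -42)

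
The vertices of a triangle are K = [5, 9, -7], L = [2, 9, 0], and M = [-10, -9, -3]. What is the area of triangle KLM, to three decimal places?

KL = (-3, 0, 7),  KM = (-15, -18, 4)
i: 0·4 - 7·(-18) = 0 - (-126) = 126
j: 7·(-15) - (-3)·4 = -105 - (-12) = -93
k: (-3)·(-18) - 0·(-15) = 54 - 0 = 54
KL × KM = (126, -93, 54)
|KL × KM| = √27441 ≈ 165.6533
area = ½ · 165.6533 ≈ 82.827

82.827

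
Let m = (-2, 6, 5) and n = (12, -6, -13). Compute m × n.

(-48, 34, -60)

i: 6·(-13) - 5·(-6) = -78 - (-30) = -48
j: 5·12 - (-2)·(-13) = 60 - 26 = 34
k: (-2)·(-6) - 6·12 = 12 - 72 = -60
m × n = (-48, 34, -60)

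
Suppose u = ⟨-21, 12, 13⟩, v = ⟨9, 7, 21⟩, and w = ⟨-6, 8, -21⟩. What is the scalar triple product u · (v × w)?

8853

v × w:
i: 7·(-21) - 21·8 = -147 - 168 = -315
j: 21·(-6) - 9·(-21) = -126 - (-189) = 63
k: 9·8 - 7·(-6) = 72 - (-42) = 114
v × w = (-315, 63, 114)
u · (v × w) = (-21)·(-315) + 12·63 + 13·114 = 6615 + 756 + 1482 = 8853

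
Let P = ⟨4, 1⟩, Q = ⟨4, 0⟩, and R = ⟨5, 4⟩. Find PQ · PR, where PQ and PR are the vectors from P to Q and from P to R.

PQ = Q − P = (0, -1)
PR = R − P = (1, 3)
PQ · PR = 0·1 + (-1)·3 = 0 - 3 = -3

-3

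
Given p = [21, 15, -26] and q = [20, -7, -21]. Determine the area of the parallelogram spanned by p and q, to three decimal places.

i: 15·(-21) - (-26)·(-7) = -315 - 182 = -497
j: (-26)·20 - 21·(-21) = -520 - (-441) = -79
k: 21·(-7) - 15·20 = -147 - 300 = -447
p × q = (-497, -79, -447)
|p × q| = √((-497)² + (-79)² + (-447)²) = √453059 ≈ 673.0966

673.097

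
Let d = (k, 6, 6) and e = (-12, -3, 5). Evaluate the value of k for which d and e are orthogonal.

1

d · e = k·(-12) + 6·(-3) + 6·5 = 12 - 12k
Set equal to 0: -12k = -12, so k = 1.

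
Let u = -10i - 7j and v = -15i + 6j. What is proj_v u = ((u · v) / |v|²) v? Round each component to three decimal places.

(-6.207, 2.483)

u · v = (-10)·(-15) + (-7)·6 = 150 - 42 = 108
|v|² = 225 + 36 = 261
proj_v u = (108/261) · (-15, 6) ≈ (-6.207, 2.483)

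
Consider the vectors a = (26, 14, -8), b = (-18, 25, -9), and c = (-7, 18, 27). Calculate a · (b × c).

30640

b × c:
i: 25·27 - (-9)·18 = 675 - (-162) = 837
j: (-9)·(-7) - (-18)·27 = 63 - (-486) = 549
k: (-18)·18 - 25·(-7) = -324 - (-175) = -149
b × c = (837, 549, -149)
a · (b × c) = 26·837 + 14·549 + (-8)·(-149) = 21762 + 7686 + 1192 = 30640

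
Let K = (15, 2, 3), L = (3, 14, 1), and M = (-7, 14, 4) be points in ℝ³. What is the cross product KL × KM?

KL = (-12, 12, -2)
KM = (-22, 12, 1)
i: 12·1 - (-2)·12 = 12 - (-24) = 36
j: (-2)·(-22) - (-12)·1 = 44 - (-12) = 56
k: (-12)·12 - 12·(-22) = -144 - (-264) = 120
KL × KM = (36, 56, 120)

(36, 56, 120)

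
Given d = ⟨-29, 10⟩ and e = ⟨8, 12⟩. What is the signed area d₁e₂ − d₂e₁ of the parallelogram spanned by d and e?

-428

(-29)·12 - 10·8 = -348 - 80 = -428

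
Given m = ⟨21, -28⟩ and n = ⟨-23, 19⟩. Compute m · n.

m · n = 21·(-23) + (-28)·19 = -483 - 532 = -1015

-1015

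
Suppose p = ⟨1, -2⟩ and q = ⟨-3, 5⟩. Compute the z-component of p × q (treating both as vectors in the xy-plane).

1·5 - (-2)·(-3) = 5 - 6 = -1

-1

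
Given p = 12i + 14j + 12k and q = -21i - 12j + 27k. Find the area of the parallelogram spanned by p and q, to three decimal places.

791.682

i: 14·27 - 12·(-12) = 378 - (-144) = 522
j: 12·(-21) - 12·27 = -252 - 324 = -576
k: 12·(-12) - 14·(-21) = -144 - (-294) = 150
p × q = (522, -576, 150)
|p × q| = √(522² + (-576)² + 150²) = √626760 ≈ 791.6818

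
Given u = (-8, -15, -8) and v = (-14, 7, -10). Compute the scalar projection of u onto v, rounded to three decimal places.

u · v = (-8)·(-14) + (-15)·7 + (-8)·(-10) = 112 - 105 + 80 = 87
|v| = √(196 + 49 + 100) = √345 ≈ 18.5742
comp_v u = 87 / √345 ≈ 4.684

4.684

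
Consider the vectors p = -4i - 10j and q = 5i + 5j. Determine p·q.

p · q = (-4)·5 + (-10)·5 = -20 - 50 = -70

-70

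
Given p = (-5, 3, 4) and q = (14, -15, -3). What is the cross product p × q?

i: 3·(-3) - 4·(-15) = -9 - (-60) = 51
j: 4·14 - (-5)·(-3) = 56 - 15 = 41
k: (-5)·(-15) - 3·14 = 75 - 42 = 33
p × q = (51, 41, 33)

(51, 41, 33)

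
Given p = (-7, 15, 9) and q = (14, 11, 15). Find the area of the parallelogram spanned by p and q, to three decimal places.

389.366

i: 15·15 - 9·11 = 225 - 99 = 126
j: 9·14 - (-7)·15 = 126 - (-105) = 231
k: (-7)·11 - 15·14 = -77 - 210 = -287
p × q = (126, 231, -287)
|p × q| = √(126² + 231² + (-287)²) = √151606 ≈ 389.3662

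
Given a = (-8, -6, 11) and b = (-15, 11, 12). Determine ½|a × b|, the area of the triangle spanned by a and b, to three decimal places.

135.733

i: (-6)·12 - 11·11 = -72 - 121 = -193
j: 11·(-15) - (-8)·12 = -165 - (-96) = -69
k: (-8)·11 - (-6)·(-15) = -88 - 90 = -178
a × b = (-193, -69, -178)
|a × b| = √((-193)² + (-69)² + (-178)²) = √73694 ≈ 271.4664
area = ½ · 271.4664 ≈ 135.733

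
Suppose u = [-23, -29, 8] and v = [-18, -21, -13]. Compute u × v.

i: (-29)·(-13) - 8·(-21) = 377 - (-168) = 545
j: 8·(-18) - (-23)·(-13) = -144 - 299 = -443
k: (-23)·(-21) - (-29)·(-18) = 483 - 522 = -39
u × v = (545, -443, -39)

(545, -443, -39)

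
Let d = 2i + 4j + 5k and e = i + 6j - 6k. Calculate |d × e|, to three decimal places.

57.175

i: 4·(-6) - 5·6 = -24 - 30 = -54
j: 5·1 - 2·(-6) = 5 - (-12) = 17
k: 2·6 - 4·1 = 12 - 4 = 8
d × e = (-54, 17, 8)
|d × e| = √((-54)² + 17² + 8²) = √3269 ≈ 57.1752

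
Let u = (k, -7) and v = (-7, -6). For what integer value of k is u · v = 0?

u · v = k·(-7) + (-7)·(-6) = 42 - 7k
Set equal to 0: -7k = -42, so k = 6.

6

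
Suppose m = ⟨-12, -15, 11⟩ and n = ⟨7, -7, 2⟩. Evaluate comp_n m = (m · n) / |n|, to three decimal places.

m · n = (-12)·7 + (-15)·(-7) + 11·2 = -84 + 105 + 22 = 43
|n| = √(49 + 49 + 4) = √102 ≈ 10.0995
comp_n m = 43 / √102 ≈ 4.258

4.258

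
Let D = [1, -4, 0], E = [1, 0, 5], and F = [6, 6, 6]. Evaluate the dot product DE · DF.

DE = E − D = (0, 4, 5)
DF = F − D = (5, 10, 6)
DE · DF = 0·5 + 4·10 + 5·6 = 0 + 40 + 30 = 70

70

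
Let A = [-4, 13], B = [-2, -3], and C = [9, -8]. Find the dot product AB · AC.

AB = B − A = (2, -16)
AC = C − A = (13, -21)
AB · AC = 2·13 + (-16)·(-21) = 26 + 336 = 362

362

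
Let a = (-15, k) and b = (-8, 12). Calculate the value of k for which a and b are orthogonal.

-10

a · b = (-15)·(-8) + k·12 = 120 + 12k
Set equal to 0: 12k = -120, so k = -10.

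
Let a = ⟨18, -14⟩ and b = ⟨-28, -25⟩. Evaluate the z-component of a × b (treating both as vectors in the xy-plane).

18·(-25) - (-14)·(-28) = -450 - 392 = -842

-842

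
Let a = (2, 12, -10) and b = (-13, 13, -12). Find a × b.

(-14, 154, 182)

i: 12·(-12) - (-10)·13 = -144 - (-130) = -14
j: (-10)·(-13) - 2·(-12) = 130 - (-24) = 154
k: 2·13 - 12·(-13) = 26 - (-156) = 182
a × b = (-14, 154, 182)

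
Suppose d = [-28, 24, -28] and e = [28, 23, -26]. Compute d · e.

496

d · e = (-28)·28 + 24·23 + (-28)·(-26) = -784 + 552 + 728 = 496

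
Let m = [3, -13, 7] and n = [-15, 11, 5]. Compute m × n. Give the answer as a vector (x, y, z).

i: (-13)·5 - 7·11 = -65 - 77 = -142
j: 7·(-15) - 3·5 = -105 - 15 = -120
k: 3·11 - (-13)·(-15) = 33 - 195 = -162
m × n = (-142, -120, -162)

(-142, -120, -162)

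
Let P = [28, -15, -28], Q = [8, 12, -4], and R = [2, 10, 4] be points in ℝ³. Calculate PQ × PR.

PQ = (-20, 27, 24)
PR = (-26, 25, 32)
i: 27·32 - 24·25 = 864 - 600 = 264
j: 24·(-26) - (-20)·32 = -624 - (-640) = 16
k: (-20)·25 - 27·(-26) = -500 - (-702) = 202
PQ × PR = (264, 16, 202)

(264, 16, 202)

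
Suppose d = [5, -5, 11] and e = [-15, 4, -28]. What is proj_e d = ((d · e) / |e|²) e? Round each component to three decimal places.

(5.898, -1.573, 11.009)

d · e = 5·(-15) + (-5)·4 + 11·(-28) = -75 - 20 - 308 = -403
|e|² = 225 + 16 + 784 = 1025
proj_e d = (-403/1025) · (-15, 4, -28) ≈ (5.898, -1.573, 11.009)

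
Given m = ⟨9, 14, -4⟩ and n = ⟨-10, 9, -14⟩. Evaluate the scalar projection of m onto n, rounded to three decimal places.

m · n = 9·(-10) + 14·9 + (-4)·(-14) = -90 + 126 + 56 = 92
|n| = √(100 + 81 + 196) = √377 ≈ 19.4165
comp_n m = 92 / √377 ≈ 4.738

4.738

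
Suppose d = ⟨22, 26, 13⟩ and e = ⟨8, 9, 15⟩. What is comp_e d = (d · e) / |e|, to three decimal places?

31.452

d · e = 22·8 + 26·9 + 13·15 = 176 + 234 + 195 = 605
|e| = √(64 + 81 + 225) = √370 ≈ 19.2354
comp_e d = 605 / √370 ≈ 31.452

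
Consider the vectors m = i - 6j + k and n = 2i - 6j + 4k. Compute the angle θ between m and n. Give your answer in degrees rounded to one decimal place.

24.4

m · n = 1·2 + (-6)·(-6) + 1·4 = 2 + 36 + 4 = 42
|m|² = 1 + 36 + 1 = 38,  |m| = √38 ≈ 6.164414
|n|² = 4 + 36 + 16 = 56,  |n| = √56 ≈ 7.483315
cos θ = 42 / (6.164414 · 7.483315) ≈ 0.91047
θ = arccos(0.91047) ≈ 24.4°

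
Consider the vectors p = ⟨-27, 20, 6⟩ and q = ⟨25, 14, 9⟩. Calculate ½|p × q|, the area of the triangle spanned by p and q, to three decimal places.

483.360

i: 20·9 - 6·14 = 180 - 84 = 96
j: 6·25 - (-27)·9 = 150 - (-243) = 393
k: (-27)·14 - 20·25 = -378 - 500 = -878
p × q = (96, 393, -878)
|p × q| = √(96² + 393² + (-878)²) = √934549 ≈ 966.7207
area = ½ · 966.7207 ≈ 483.360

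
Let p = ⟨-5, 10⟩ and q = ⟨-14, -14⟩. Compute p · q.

-70

p · q = (-5)·(-14) + 10·(-14) = 70 - 140 = -70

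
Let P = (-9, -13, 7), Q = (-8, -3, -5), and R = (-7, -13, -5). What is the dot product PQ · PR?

PQ = Q − P = (1, 10, -12)
PR = R − P = (2, 0, -12)
PQ · PR = 1·2 + 10·0 + (-12)·(-12) = 2 + 0 + 144 = 146

146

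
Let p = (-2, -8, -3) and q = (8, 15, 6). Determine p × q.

i: (-8)·6 - (-3)·15 = -48 - (-45) = -3
j: (-3)·8 - (-2)·6 = -24 - (-12) = -12
k: (-2)·15 - (-8)·8 = -30 - (-64) = 34
p × q = (-3, -12, 34)

(-3, -12, 34)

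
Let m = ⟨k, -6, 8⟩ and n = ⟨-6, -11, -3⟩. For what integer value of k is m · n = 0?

m · n = k·(-6) + (-6)·(-11) + 8·(-3) = 42 - 6k
Set equal to 0: -6k = -42, so k = 7.

7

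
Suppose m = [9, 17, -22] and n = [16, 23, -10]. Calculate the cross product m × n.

i: 17·(-10) - (-22)·23 = -170 - (-506) = 336
j: (-22)·16 - 9·(-10) = -352 - (-90) = -262
k: 9·23 - 17·16 = 207 - 272 = -65
m × n = (336, -262, -65)

(336, -262, -65)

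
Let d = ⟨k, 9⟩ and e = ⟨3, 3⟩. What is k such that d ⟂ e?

-9

d · e = k·3 + 9·3 = 27 + 3k
Set equal to 0: 3k = -27, so k = -9.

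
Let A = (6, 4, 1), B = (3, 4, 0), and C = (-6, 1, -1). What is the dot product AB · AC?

38

AB = B − A = (-3, 0, -1)
AC = C − A = (-12, -3, -2)
AB · AC = (-3)·(-12) + 0·(-3) + (-1)·(-2) = 36 + 0 + 2 = 38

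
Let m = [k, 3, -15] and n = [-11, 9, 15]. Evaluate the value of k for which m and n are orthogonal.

-18

m · n = k·(-11) + 3·9 + (-15)·15 = -198 - 11k
Set equal to 0: -11k = 198, so k = -18.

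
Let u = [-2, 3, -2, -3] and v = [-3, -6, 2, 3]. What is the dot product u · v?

u · v = (-2)·(-3) + 3·(-6) + (-2)·2 + (-3)·3 = 6 - 18 - 4 - 9 = -25

-25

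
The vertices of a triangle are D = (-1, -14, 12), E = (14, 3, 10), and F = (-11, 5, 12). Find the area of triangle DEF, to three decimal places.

228.511

DE = (15, 17, -2),  DF = (-10, 19, 0)
i: 17·0 - (-2)·19 = 0 - (-38) = 38
j: (-2)·(-10) - 15·0 = 20 - 0 = 20
k: 15·19 - 17·(-10) = 285 - (-170) = 455
DE × DF = (38, 20, 455)
|DE × DF| = √208869 ≈ 457.0219
area = ½ · 457.0219 ≈ 228.511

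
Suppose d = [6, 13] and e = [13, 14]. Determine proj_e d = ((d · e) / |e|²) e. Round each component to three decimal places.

(9.260, 9.973)

d · e = 6·13 + 13·14 = 78 + 182 = 260
|e|² = 169 + 196 = 365
proj_e d = (260/365) · (13, 14) ≈ (9.260, 9.973)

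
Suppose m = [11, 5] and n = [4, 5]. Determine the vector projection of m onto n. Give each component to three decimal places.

m · n = 11·4 + 5·5 = 44 + 25 = 69
|n|² = 16 + 25 = 41
proj_n m = (69/41) · (4, 5) ≈ (6.732, 8.415)

(6.732, 8.415)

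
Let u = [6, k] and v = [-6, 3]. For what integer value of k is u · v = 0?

12

u · v = 6·(-6) + k·3 = -36 + 3k
Set equal to 0: 3k = 36, so k = 12.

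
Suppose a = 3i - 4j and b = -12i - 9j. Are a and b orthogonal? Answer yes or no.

a · b = 3·(-12) + (-4)·(-9) = -36 + 36 = 0
Zero, so the vectors are orthogonal.

yes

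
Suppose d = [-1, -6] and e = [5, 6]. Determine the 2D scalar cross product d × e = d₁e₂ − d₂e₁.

24

(-1)·6 - (-6)·5 = -6 - (-30) = 24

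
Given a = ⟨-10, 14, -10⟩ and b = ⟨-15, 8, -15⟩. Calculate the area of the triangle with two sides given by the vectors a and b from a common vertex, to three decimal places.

i: 14·(-15) - (-10)·8 = -210 - (-80) = -130
j: (-10)·(-15) - (-10)·(-15) = 150 - 150 = 0
k: (-10)·8 - 14·(-15) = -80 - (-210) = 130
a × b = (-130, 0, 130)
|a × b| = √((-130)² + 0² + 130²) = √33800 ≈ 183.8478
area = ½ · 183.8478 ≈ 91.924

91.924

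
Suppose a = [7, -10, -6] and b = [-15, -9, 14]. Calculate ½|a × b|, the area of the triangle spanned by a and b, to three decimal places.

144.108

i: (-10)·14 - (-6)·(-9) = -140 - 54 = -194
j: (-6)·(-15) - 7·14 = 90 - 98 = -8
k: 7·(-9) - (-10)·(-15) = -63 - 150 = -213
a × b = (-194, -8, -213)
|a × b| = √((-194)² + (-8)² + (-213)²) = √83069 ≈ 288.2169
area = ½ · 288.2169 ≈ 144.108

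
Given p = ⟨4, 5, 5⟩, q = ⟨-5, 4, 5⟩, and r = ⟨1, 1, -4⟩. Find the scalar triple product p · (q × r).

q × r:
i: 4·(-4) - 5·1 = -16 - 5 = -21
j: 5·1 - (-5)·(-4) = 5 - 20 = -15
k: (-5)·1 - 4·1 = -5 - 4 = -9
q × r = (-21, -15, -9)
p · (q × r) = 4·(-21) + 5·(-15) + 5·(-9) = -84 - 75 - 45 = -204

-204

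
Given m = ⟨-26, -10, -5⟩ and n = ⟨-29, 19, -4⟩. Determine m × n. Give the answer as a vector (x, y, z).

i: (-10)·(-4) - (-5)·19 = 40 - (-95) = 135
j: (-5)·(-29) - (-26)·(-4) = 145 - 104 = 41
k: (-26)·19 - (-10)·(-29) = -494 - 290 = -784
m × n = (135, 41, -784)

(135, 41, -784)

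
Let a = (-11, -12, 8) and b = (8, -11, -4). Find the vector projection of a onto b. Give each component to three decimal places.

a · b = (-11)·8 + (-12)·(-11) + 8·(-4) = -88 + 132 - 32 = 12
|b|² = 64 + 121 + 16 = 201
proj_b a = (12/201) · (8, -11, -4) ≈ (0.478, -0.657, -0.239)

(0.478, -0.657, -0.239)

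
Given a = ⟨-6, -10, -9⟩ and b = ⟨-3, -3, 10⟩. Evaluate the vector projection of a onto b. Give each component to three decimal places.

a · b = (-6)·(-3) + (-10)·(-3) + (-9)·10 = 18 + 30 - 90 = -42
|b|² = 9 + 9 + 100 = 118
proj_b a = (-42/118) · (-3, -3, 10) ≈ (1.068, 1.068, -3.559)

(1.068, 1.068, -3.559)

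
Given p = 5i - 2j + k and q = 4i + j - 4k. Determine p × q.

i: (-2)·(-4) - 1·1 = 8 - 1 = 7
j: 1·4 - 5·(-4) = 4 - (-20) = 24
k: 5·1 - (-2)·4 = 5 - (-8) = 13
p × q = (7, 24, 13)

(7, 24, 13)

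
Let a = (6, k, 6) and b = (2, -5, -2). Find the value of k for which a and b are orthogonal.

a · b = 6·2 + k·(-5) + 6·(-2) = 0 - 5k
Set equal to 0: -5k = 0, so k = 0.

0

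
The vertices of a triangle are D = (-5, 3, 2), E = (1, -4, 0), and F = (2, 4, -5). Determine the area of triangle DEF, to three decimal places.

40.031

DE = (6, -7, -2),  DF = (7, 1, -7)
i: (-7)·(-7) - (-2)·1 = 49 - (-2) = 51
j: (-2)·7 - 6·(-7) = -14 - (-42) = 28
k: 6·1 - (-7)·7 = 6 - (-49) = 55
DE × DF = (51, 28, 55)
|DE × DF| = √6410 ≈ 80.0625
area = ½ · 80.0625 ≈ 40.031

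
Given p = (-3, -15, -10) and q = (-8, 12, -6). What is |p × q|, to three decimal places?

i: (-15)·(-6) - (-10)·12 = 90 - (-120) = 210
j: (-10)·(-8) - (-3)·(-6) = 80 - 18 = 62
k: (-3)·12 - (-15)·(-8) = -36 - 120 = -156
p × q = (210, 62, -156)
|p × q| = √(210² + 62² + (-156)²) = √72280 ≈ 268.8494

268.849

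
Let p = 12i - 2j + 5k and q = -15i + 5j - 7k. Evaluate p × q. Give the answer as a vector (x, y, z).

i: (-2)·(-7) - 5·5 = 14 - 25 = -11
j: 5·(-15) - 12·(-7) = -75 - (-84) = 9
k: 12·5 - (-2)·(-15) = 60 - 30 = 30
p × q = (-11, 9, 30)

(-11, 9, 30)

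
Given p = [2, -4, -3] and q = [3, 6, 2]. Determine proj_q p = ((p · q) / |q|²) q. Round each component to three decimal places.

(-1.469, -2.939, -0.980)

p · q = 2·3 + (-4)·6 + (-3)·2 = 6 - 24 - 6 = -24
|q|² = 9 + 36 + 4 = 49
proj_q p = (-24/49) · (3, 6, 2) ≈ (-1.469, -2.939, -0.980)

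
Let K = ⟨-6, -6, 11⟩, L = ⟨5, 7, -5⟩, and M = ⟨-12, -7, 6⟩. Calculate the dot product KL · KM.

1

KL = L − K = (11, 13, -16)
KM = M − K = (-6, -1, -5)
KL · KM = 11·(-6) + 13·(-1) + (-16)·(-5) = -66 - 13 + 80 = 1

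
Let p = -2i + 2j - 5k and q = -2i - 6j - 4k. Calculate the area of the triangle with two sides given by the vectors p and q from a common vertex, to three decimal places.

i: 2·(-4) - (-5)·(-6) = -8 - 30 = -38
j: (-5)·(-2) - (-2)·(-4) = 10 - 8 = 2
k: (-2)·(-6) - 2·(-2) = 12 - (-4) = 16
p × q = (-38, 2, 16)
|p × q| = √((-38)² + 2² + 16²) = √1704 ≈ 41.2795
area = ½ · 41.2795 ≈ 20.640

20.640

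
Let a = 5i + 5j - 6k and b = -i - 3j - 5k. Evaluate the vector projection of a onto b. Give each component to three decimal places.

a · b = 5·(-1) + 5·(-3) + (-6)·(-5) = -5 - 15 + 30 = 10
|b|² = 1 + 9 + 25 = 35
proj_b a = (10/35) · (-1, -3, -5) ≈ (-0.286, -0.857, -1.429)

(-0.286, -0.857, -1.429)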